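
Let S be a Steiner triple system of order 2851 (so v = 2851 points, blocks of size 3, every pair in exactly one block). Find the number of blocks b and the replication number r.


An STS(v) is a 2-(v, 3, 1) BIBD: block size k = 3, λ = 1.
Replication: r(k − 1) = λ(v − 1) ⇒ r·2 = 2851 − 1 = 2850 ⇒ r = 1425.
Block count: b = v(v − 1)/6 = 2851·2850/6 = 8125350/6 = 1354225.
(Check via bk = vr: 1354225·3 = 4062675 = 2851·1425 = 4062675 ✓.)

r = 1425, b = 1354225.


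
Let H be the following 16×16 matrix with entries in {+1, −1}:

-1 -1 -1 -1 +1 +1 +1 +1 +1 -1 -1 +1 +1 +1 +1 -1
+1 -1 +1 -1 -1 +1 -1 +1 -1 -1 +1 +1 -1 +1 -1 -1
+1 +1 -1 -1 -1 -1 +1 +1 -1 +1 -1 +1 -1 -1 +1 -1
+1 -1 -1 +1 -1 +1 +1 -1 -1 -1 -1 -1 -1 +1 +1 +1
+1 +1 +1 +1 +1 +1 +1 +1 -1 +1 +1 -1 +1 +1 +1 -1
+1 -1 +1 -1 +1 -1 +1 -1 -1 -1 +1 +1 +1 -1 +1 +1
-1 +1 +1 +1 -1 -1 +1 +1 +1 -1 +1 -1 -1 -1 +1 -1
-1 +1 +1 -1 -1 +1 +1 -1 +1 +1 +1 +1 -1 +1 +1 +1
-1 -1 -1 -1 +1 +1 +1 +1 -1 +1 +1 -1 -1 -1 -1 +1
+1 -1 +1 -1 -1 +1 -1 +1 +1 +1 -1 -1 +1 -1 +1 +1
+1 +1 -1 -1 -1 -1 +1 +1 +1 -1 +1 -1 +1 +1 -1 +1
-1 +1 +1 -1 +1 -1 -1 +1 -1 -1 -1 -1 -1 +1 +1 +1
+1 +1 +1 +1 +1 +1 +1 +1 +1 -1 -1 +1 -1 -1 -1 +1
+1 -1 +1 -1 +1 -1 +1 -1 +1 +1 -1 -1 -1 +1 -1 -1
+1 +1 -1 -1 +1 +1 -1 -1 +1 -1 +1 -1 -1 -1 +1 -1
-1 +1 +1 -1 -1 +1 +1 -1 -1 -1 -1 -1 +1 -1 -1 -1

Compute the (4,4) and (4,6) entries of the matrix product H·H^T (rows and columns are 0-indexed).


Row 4 of H: [1, 1, 1, 1, 1, 1, 1, 1, -1, 1, 1, -1, 1, 1, 1, -1].
Row 6 of H: [-1, 1, 1, 1, -1, -1, 1, 1, 1, -1, 1, -1, -1, -1, 1, -1].
(H·H^T)[4][4] = Σ_j H[4][j]·H[4][j] = (1)² + (1)² + (1)² + (1)² + (1)² + (1)² + (1)² + (1)² + (-1)² + (1)² + (1)² + (-1)² + (1)² + (1)² + (1)² + (-1)² = 1 + 1 + 1 + 1 + 1 + 1 + 1 + 1 + 1 + 1 + 1 + 1 + 1 + 1 + 1 + 1 = 16.
(H·H^T)[4][6] = Σ_j H[4][j]·H[6][j] = (1)·(-1) + (1)·(1) + (1)·(1) + (1)·(1) + (1)·(-1) + (1)·(-1) + (1)·(1) + (1)·(1) + (-1)·(1) + (1)·(-1) + (1)·(1) + (-1)·(-1) + (1)·(-1) + (1)·(-1) + (1)·(1) + (-1)·(-1) = -1 + 1 + 1 + 1 + -1 + -1 + 1 + 1 + -1 + -1 + 1 + 1 + -1 + -1 + 1 + 1 = 2.
Rows 4 and 6 are not orthogonal (dot product = 2 ≠ 0), so H is not a Hadamard matrix.

(4,4) entry = 16; (4,6) entry = 2.


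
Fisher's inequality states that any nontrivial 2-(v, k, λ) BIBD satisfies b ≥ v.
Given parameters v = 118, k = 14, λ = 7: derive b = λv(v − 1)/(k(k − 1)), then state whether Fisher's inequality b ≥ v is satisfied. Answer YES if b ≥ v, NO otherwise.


b = λv(v − 1)/(k(k − 1)) = 7·118·117/(14·13) = 96642/182 = 531.
Compare with v = 118: b ≥ v, so Fisher's inequality holds.

YES


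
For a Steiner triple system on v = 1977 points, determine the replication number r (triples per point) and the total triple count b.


An STS(v) is a 2-(v, 3, 1) BIBD: block size k = 3, λ = 1.
Replication: r(k − 1) = λ(v − 1) ⇒ r·2 = 1977 − 1 = 1976 ⇒ r = 988.
Block count: bk = vr ⇒ b·3 = 1977·988 = 1953276 ⇒ b = 651092.
(Check via b = v(v − 1)/6 = 1977·1976/6 = 3906552/6 = 651092.)

r = 988, b = 651092.


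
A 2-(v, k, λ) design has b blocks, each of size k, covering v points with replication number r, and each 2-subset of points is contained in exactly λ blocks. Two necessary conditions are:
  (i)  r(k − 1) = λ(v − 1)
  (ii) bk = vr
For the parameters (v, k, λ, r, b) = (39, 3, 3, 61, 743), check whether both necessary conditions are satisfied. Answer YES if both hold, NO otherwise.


Condition (i): r(k − 1) = 61·2 = 122; λ(v − 1) = 3·38 = 114. Match? NO.
Condition (ii): bk = 743·3 = 2229; vr = 39·61 = 2379. Match? NO.
Both conditions hold? NO.

NO


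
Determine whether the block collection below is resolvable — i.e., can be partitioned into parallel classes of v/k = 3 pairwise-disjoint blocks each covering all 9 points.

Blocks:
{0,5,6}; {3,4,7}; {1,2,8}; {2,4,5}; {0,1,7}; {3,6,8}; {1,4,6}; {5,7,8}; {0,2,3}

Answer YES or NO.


v = 9, block size k = 3, number of blocks = 9.
For resolvability, blocks must partition into parallel classes of size v/k = 3.
Total blocks must therefore be a multiple of 3: 9 = 3·3 + 0 ⇒ divisible ✓.
Greedy packing gives 3 candidate class(es). Each should be a full parallel class (size 3, covers all 9 points).
  Class 1 (3 blocks): {0,5,6}; {3,4,7}; {1,2,8}. Points covered: [0, 1, 2, 3, 4, 5, 6, 7, 8].
  Class 2 (3 blocks): {2,4,5}; {0,1,7}; {3,6,8}. Points covered: [0, 1, 2, 3, 4, 5, 6, 7, 8].
  Class 3 (3 blocks): {1,4,6}; {5,7,8}; {0,2,3}. Points covered: [0, 1, 2, 3, 4, 5, 6, 7, 8].
All classes full (size 3)? YES. All classes cover every point? YES.
Resolvable? YES.

YES


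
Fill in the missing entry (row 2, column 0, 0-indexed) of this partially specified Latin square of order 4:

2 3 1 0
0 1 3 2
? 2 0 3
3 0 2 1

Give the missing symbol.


Row 2 contains symbols [0, 2, 3] — missing [1].
Column 0 contains symbols [0, 2, 3] — missing [1].
The missing symbol must appear in both missing sets; intersection = [1].
Therefore the hidden value is 1.

Missing value = 1.


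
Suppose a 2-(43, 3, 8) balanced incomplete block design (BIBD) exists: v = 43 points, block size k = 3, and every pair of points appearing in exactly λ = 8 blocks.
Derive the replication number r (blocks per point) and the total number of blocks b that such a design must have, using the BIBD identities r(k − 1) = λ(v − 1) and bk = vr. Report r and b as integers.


Any 2-(v, k, λ) BIBD satisfies two necessary conditions:
  (i)  Each point sits in r blocks, and counting incidences through any fixed point gives r(k − 1) = λ(v − 1), so r = λ(v − 1)/(k − 1).
  (ii) Total incidences bk = vr, so b = vr/k.
Step 1: r = λ(v − 1)/(k − 1) = 8·(43 − 1)/(3 − 1) = 8·42/2 = 336/2 = 168.
Step 2: b = vr/k = 43·168/3 = 7224/3 = 2408.
Check integrality: r = 168 ∈ Z ✓, b = 2408 ∈ Z ✓.
(These identities are necessary conditions: they determine r and b for any design with these parameters, but do not by themselves prove that one exists.)

r = 168, b = 2408.


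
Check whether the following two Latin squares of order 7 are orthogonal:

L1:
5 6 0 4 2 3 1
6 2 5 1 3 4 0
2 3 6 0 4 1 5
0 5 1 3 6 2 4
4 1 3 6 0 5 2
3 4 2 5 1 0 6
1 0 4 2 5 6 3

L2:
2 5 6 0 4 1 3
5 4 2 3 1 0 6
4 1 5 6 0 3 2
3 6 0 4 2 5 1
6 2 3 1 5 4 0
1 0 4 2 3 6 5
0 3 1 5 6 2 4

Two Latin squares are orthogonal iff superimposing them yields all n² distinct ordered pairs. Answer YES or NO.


Form the n² = 49 superimposed pairs (L1[i][j], L2[i][j]), row by row (rows and columns indexed from 0):
row 0: (5,2) (6,5) (0,6) (4,0) (2,4) (3,1) (1,3)
row 1: (6,5) (2,4) (5,2) (1,3) (3,1) (4,0) (0,6)
row 2: (2,4) (3,1) (6,5) (0,6) (4,0) (1,3) (5,2)
row 3: (0,3) (5,6) (1,0) (3,4) (6,2) (2,5) (4,1)
row 4: (4,6) (1,2) (3,3) (6,1) (0,5) (5,4) (2,0)
row 5: (3,1) (4,0) (2,4) (5,2) (1,3) (0,6) (6,5)
row 6: (1,0) (0,3) (4,1) (2,5) (5,6) (6,2) (3,4)
Orthogonality requires all 49 pairs distinct.
But the pair (6,5) repeats: cell (0,1) has L1 = 6, L2 = 5, and cell (1,0) has L1 = 6, L2 = 5.
A repeated pair means some other pair never occurs (only 21 distinct pairs out of 49), so the squares are not orthogonal.
Conclusion: NO.

NO


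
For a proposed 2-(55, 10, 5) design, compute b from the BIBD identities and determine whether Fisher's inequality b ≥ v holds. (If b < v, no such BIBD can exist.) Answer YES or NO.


r = λ(v − 1)/(k − 1) = 5·54/9 = 30.
b = vr/k = 55·30/10 = 165.
Fisher's inequality: b ≥ v ⇔ 165 ≥ 55? YES.

YES


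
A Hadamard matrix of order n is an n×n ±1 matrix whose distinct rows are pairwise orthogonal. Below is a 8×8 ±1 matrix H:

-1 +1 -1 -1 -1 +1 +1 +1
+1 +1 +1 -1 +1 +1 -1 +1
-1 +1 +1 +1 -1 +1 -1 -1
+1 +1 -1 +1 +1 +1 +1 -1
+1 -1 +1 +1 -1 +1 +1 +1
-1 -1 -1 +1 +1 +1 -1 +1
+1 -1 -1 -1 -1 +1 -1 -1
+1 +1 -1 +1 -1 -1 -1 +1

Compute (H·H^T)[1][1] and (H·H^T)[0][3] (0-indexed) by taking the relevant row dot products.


Row 0 of H: [-1, 1, -1, -1, -1, 1, 1, 1].
Row 1 of H: [1, 1, 1, -1, 1, 1, -1, 1].
Row 3 of H: [1, 1, -1, 1, 1, 1, 1, -1].
(H·H^T)[1][1] = Σ_j H[1][j]·H[1][j] = (1)² + (1)² + (1)² + (-1)² + (1)² + (1)² + (-1)² + (1)² = 1 + 1 + 1 + 1 + 1 + 1 + 1 + 1 = 8.
(H·H^T)[0][3] = Σ_j H[0][j]·H[3][j] = (-1)·(1) + (1)·(1) + (-1)·(-1) + (-1)·(1) + (-1)·(1) + (1)·(1) + (1)·(1) + (1)·(-1) = -1 + 1 + 1 + -1 + -1 + 1 + 1 + -1 = 0.
So rows 0 and 3 are orthogonal; the diagonal entry equals n = 8.

(1,1) entry = 8; (0,3) entry = 0.


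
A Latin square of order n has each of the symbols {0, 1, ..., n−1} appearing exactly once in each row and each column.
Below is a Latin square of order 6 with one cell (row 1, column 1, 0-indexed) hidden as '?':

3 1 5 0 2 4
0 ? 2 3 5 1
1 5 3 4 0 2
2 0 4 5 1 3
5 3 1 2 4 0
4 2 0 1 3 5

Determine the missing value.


Row 1 contains symbols [0, 1, 2, 3, 5] — missing [4].
Column 1 contains symbols [0, 1, 2, 3, 5] — missing [4].
The missing symbol must appear in both missing sets; intersection = [4].
Therefore the hidden value is 4.

Missing value = 4.


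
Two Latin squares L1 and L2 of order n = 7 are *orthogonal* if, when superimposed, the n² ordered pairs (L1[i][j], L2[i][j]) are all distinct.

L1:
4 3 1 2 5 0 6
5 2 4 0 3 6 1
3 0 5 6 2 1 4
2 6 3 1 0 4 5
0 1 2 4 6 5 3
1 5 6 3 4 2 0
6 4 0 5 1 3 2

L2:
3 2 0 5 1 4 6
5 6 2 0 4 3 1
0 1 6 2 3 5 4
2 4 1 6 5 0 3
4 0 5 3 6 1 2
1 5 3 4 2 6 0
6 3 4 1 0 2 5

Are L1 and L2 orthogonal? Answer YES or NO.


Form the n² = 49 superimposed pairs (L1[i][j], L2[i][j]), row by row (rows and columns indexed from 0):
row 0: (4,3) (3,2) (1,0) (2,5) (5,1) (0,4) (6,6)
row 1: (5,5) (2,6) (4,2) (0,0) (3,4) (6,3) (1,1)
row 2: (3,0) (0,1) (5,6) (6,2) (2,3) (1,5) (4,4)
row 3: (2,2) (6,4) (3,1) (1,6) (0,5) (4,0) (5,3)
row 4: (0,4) (1,0) (2,5) (4,3) (6,6) (5,1) (3,2)
row 5: (1,1) (5,5) (6,3) (3,4) (4,2) (2,6) (0,0)
row 6: (6,6) (4,3) (0,4) (5,1) (1,0) (3,2) (2,5)
Orthogonality requires all 49 pairs distinct.
But the pair (0,4) repeats: cell (0,5) has L1 = 0, L2 = 4, and cell (4,0) has L1 = 0, L2 = 4.
A repeated pair means some other pair never occurs (only 28 distinct pairs out of 49), so the squares are not orthogonal.
Conclusion: NO.

NO


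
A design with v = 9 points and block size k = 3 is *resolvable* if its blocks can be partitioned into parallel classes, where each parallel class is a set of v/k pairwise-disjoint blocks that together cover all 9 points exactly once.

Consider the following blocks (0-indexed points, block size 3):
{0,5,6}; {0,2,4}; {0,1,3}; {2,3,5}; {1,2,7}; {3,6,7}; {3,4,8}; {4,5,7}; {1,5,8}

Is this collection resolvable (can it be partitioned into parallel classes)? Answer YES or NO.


v = 9, block size k = 3, number of blocks = 9.
For resolvability, blocks must partition into parallel classes of size v/k = 3.
Total blocks must therefore be a multiple of 3: 9 = 3·3 + 0 ⇒ divisible ✓.
Consider block {0,1,3}. The only other block(s) in the collection disjoint from it are {4,5,7} — just 1 block(s). Any parallel class containing {0,1,3} would need 2 other blocks each disjoint from it, so no parallel class of size 3 can contain {0,1,3}.
Since every block must belong to some parallel class in a resolution, the collection cannot be partitioned into parallel classes.
Resolvable? NO.

NO


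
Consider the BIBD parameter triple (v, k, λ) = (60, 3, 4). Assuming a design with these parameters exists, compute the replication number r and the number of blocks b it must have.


Any 2-(v, k, λ) BIBD satisfies two necessary conditions:
  (i)  Each point sits in r blocks, and counting incidences through any fixed point gives r(k − 1) = λ(v − 1), so r = λ(v − 1)/(k − 1).
  (ii) Total incidences bk = vr, so b = vr/k.
Step 1: r = λ(v − 1)/(k − 1) = 4·(60 − 1)/(3 − 1) = 4·59/2 = 236/2 = 118.
Step 2: b = vr/k = 60·118/3 = 7080/3 = 2360.
Check integrality: r = 118 ∈ Z ✓, b = 2360 ∈ Z ✓.
(These identities are necessary conditions: they determine r and b for any design with these parameters, but do not by themselves prove that one exists.)

r = 118, b = 2360.


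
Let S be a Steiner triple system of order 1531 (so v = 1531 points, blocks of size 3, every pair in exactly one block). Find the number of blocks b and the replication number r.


An STS(v) is a 2-(v, 3, 1) BIBD: block size k = 3, λ = 1.
Replication: r(k − 1) = λ(v − 1) ⇒ r·2 = 1531 − 1 = 1530 ⇒ r = 765.
Block count: bk = vr ⇒ b·3 = 1531·765 = 1171215 ⇒ b = 390405.

r = 765, b = 390405.


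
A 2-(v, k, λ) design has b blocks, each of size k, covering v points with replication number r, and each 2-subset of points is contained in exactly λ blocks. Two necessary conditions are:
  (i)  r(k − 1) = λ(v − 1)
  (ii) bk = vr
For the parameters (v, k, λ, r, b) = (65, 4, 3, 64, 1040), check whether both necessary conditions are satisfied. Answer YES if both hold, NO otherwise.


Condition (i): r(k − 1) = 64·3 = 192; λ(v − 1) = 3·64 = 192. Match? YES.
Condition (ii): bk = 1040·4 = 4160; vr = 65·64 = 4160. Match? YES.
Both conditions hold? YES.

YES


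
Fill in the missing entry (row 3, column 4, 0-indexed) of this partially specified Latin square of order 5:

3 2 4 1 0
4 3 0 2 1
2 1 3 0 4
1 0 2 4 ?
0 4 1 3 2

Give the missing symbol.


Row 3 contains symbols [0, 1, 2, 4] — missing [3].
Column 4 contains symbols [0, 1, 2, 4] — missing [3].
The missing symbol must appear in both missing sets; intersection = [3].
Therefore the hidden value is 3.

Missing value = 3.


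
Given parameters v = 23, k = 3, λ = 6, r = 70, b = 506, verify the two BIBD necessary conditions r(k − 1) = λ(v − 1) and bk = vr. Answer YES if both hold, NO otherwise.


Condition (i): r(k − 1) = 70·2 = 140; λ(v − 1) = 6·22 = 132. Match? NO.
Condition (ii): bk = 506·3 = 1518; vr = 23·70 = 1610. Match? NO.
Both conditions hold? NO.

NO


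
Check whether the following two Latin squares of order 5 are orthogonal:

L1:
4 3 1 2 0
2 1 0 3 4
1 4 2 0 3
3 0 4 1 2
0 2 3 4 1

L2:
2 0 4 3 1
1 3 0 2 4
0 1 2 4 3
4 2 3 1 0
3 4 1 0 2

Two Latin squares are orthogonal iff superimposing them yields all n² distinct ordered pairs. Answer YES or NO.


Form the n² = 25 superimposed pairs (L1[i][j], L2[i][j]), row by row (rows and columns indexed from 0):
row 0: (4,2) (3,0) (1,4) (2,3) (0,1)
row 1: (2,1) (1,3) (0,0) (3,2) (4,4)
row 2: (1,0) (4,1) (2,2) (0,4) (3,3)
row 3: (3,4) (0,2) (4,3) (1,1) (2,0)
row 4: (0,3) (2,4) (3,1) (4,0) (1,2)
Orthogonality requires all 25 pairs distinct.
Check by first coordinate: for each symbol s of L1, list the L2 entries in the n cells where L1 = s; they must all differ.
  L1 = 0: L2 entries (in reading order) 1, 0, 4, 2, 3 — all 5 distinct ✓
  L1 = 1: L2 entries (in reading order) 4, 3, 0, 1, 2 — all 5 distinct ✓
  L1 = 2: L2 entries (in reading order) 3, 1, 2, 0, 4 — all 5 distinct ✓
  L1 = 3: L2 entries (in reading order) 0, 2, 3, 4, 1 — all 5 distinct ✓
  L1 = 4: L2 entries (in reading order) 2, 4, 1, 3, 0 — all 5 distinct ✓
Every symbol of L1 meets every symbol of L2 exactly once, so all 25 pairs are distinct (25 of 25).
Conclusion: YES.

YES


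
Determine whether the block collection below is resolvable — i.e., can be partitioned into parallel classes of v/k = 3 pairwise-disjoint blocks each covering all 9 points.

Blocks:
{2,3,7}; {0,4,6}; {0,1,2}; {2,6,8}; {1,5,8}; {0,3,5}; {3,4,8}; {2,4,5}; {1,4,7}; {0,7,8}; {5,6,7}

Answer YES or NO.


v = 9, block size k = 3, number of blocks = 11.
For resolvability, blocks must partition into parallel classes of size v/k = 3.
Total blocks must therefore be a multiple of 3: 11 = 3·3 + 2 ⇒ not divisible ✗.
Resolvable? NO.

NO


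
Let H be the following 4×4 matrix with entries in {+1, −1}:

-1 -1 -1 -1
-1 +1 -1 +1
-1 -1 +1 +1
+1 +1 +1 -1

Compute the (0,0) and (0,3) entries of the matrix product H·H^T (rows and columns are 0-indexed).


Row 0 of H: [-1, -1, -1, -1].
Row 3 of H: [1, 1, 1, -1].
(H·H^T)[0][0] = Σ_j H[0][j]·H[0][j] = (-1)² + (-1)² + (-1)² + (-1)² = 1 + 1 + 1 + 1 = 4.
(H·H^T)[0][3] = Σ_j H[0][j]·H[3][j] = (-1)·(1) + (-1)·(1) + (-1)·(1) + (-1)·(-1) = -1 + -1 + -1 + 1 = -2.
Rows 0 and 3 are not orthogonal (dot product = -2 ≠ 0), so H is not a Hadamard matrix.

(0,0) entry = 4; (0,3) entry = -2.


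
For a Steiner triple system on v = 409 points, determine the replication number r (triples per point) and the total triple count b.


An STS(v) is a 2-(v, 3, 1) BIBD: block size k = 3, λ = 1.
Replication: r(k − 1) = λ(v − 1) ⇒ r·2 = 409 − 1 = 408 ⇒ r = 204.
Block count: bk = vr ⇒ b·3 = 409·204 = 83436 ⇒ b = 27812.

r = 204, b = 27812.


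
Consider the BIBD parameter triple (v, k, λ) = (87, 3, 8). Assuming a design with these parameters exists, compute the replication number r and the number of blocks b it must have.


Any 2-(v, k, λ) BIBD satisfies two necessary conditions:
  (i)  Each point sits in r blocks, and counting incidences through any fixed point gives r(k − 1) = λ(v − 1), so r = λ(v − 1)/(k − 1).
  (ii) Total incidences bk = vr, so b = vr/k.
Step 1: r = λ(v − 1)/(k − 1) = 8·(87 − 1)/(3 − 1) = 8·86/2 = 688/2 = 344.
Step 2: b = vr/k = 87·344/3 = 29928/3 = 9976.
Check integrality: r = 344 ∈ Z ✓, b = 9976 ∈ Z ✓.
(These identities are necessary conditions: they determine r and b for any design with these parameters, but do not by themselves prove that one exists.)

r = 344, b = 9976.


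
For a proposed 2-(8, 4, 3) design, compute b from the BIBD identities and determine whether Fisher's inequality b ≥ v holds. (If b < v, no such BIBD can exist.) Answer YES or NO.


r = λ(v − 1)/(k − 1) = 3·7/3 = 7.
b = vr/k = 8·7/4 = 14.
Fisher's inequality: b ≥ v ⇔ 14 ≥ 8? YES.

YES


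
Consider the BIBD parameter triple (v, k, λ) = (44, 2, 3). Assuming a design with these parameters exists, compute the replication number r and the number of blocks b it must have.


Any 2-(v, k, λ) BIBD satisfies two necessary conditions:
  (i)  Each point sits in r blocks, and counting incidences through any fixed point gives r(k − 1) = λ(v − 1), so r = λ(v − 1)/(k − 1).
  (ii) Total incidences bk = vr, so b = vr/k.
Step 1: r = λ(v − 1)/(k − 1) = 3·(44 − 1)/(2 − 1) = 3·43/1 = 129/1 = 129.
Step 2: b = vr/k = 44·129/2 = 5676/2 = 2838.
Check integrality: r = 129 ∈ Z ✓, b = 2838 ∈ Z ✓.
(These identities are necessary conditions: they determine r and b for any design with these parameters, but do not by themselves prove that one exists.)

r = 129, b = 2838.


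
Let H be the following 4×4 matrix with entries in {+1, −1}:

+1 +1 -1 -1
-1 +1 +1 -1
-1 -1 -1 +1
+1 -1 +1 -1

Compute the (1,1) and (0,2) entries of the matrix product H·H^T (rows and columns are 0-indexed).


Row 0 of H: [1, 1, -1, -1].
Row 1 of H: [-1, 1, 1, -1].
Row 2 of H: [-1, -1, -1, 1].
(H·H^T)[1][1] = Σ_j H[1][j]·H[1][j] = (-1)² + (1)² + (1)² + (-1)² = 1 + 1 + 1 + 1 = 4.
(H·H^T)[0][2] = Σ_j H[0][j]·H[2][j] = (1)·(-1) + (1)·(-1) + (-1)·(-1) + (-1)·(1) = -1 + -1 + 1 + -1 = -2.
Rows 0 and 2 are not orthogonal (dot product = -2 ≠ 0), so H is not a Hadamard matrix.

(1,1) entry = 4; (0,2) entry = -2.


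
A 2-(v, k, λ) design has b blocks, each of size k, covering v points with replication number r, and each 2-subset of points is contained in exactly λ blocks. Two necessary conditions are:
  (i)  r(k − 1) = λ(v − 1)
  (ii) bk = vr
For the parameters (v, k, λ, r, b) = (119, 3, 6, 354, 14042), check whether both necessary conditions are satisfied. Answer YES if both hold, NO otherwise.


Condition (i): r(k − 1) = 354·2 = 708; λ(v − 1) = 6·118 = 708. Match? YES.
Condition (ii): bk = 14042·3 = 42126; vr = 119·354 = 42126. Match? YES.
Both conditions hold? YES.

YES


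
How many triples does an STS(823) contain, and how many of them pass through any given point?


An STS(v) is a 2-(v, 3, 1) BIBD: block size k = 3, λ = 1.
Replication: r(k − 1) = λ(v − 1) ⇒ r·2 = 823 − 1 = 822 ⇒ r = 411.
Block count: b = v(v − 1)/6 = 823·822/6 = 676506/6 = 112751.

r = 411, b = 112751.


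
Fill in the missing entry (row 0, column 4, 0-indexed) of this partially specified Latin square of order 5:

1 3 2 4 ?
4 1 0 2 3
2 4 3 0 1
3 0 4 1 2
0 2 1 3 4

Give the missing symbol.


Row 0 contains symbols [1, 2, 3, 4] — missing [0].
Column 4 contains symbols [1, 2, 3, 4] — missing [0].
The missing symbol must appear in both missing sets; intersection = [0].
Therefore the hidden value is 0.

Missing value = 0.


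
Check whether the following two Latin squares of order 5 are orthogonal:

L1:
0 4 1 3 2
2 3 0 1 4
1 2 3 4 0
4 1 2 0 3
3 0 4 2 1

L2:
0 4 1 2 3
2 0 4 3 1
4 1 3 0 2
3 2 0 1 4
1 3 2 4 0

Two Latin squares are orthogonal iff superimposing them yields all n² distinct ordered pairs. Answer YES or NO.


Form the n² = 25 superimposed pairs (L1[i][j], L2[i][j]), row by row (rows and columns indexed from 0):
row 0: (0,0) (4,4) (1,1) (3,2) (2,3)
row 1: (2,2) (3,0) (0,4) (1,3) (4,1)
row 2: (1,4) (2,1) (3,3) (4,0) (0,2)
row 3: (4,3) (1,2) (2,0) (0,1) (3,4)
row 4: (3,1) (0,3) (4,2) (2,4) (1,0)
Orthogonality requires all 25 pairs distinct.
Check by first coordinate: for each symbol s of L1, list the L2 entries in the n cells where L1 = s; they must all differ.
  L1 = 0: L2 entries (in reading order) 0, 4, 2, 1, 3 — all 5 distinct ✓
  L1 = 1: L2 entries (in reading order) 1, 3, 4, 2, 0 — all 5 distinct ✓
  L1 = 2: L2 entries (in reading order) 3, 2, 1, 0, 4 — all 5 distinct ✓
  L1 = 3: L2 entries (in reading order) 2, 0, 3, 4, 1 — all 5 distinct ✓
  L1 = 4: L2 entries (in reading order) 4, 1, 0, 3, 2 — all 5 distinct ✓
Every symbol of L1 meets every symbol of L2 exactly once, so all 25 pairs are distinct (25 of 25).
Conclusion: YES.

YES


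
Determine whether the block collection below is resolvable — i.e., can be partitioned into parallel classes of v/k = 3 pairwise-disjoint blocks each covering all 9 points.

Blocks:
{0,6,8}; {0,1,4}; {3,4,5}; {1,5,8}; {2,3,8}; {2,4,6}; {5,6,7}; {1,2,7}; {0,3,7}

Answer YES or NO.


v = 9, block size k = 3, number of blocks = 9.
For resolvability, blocks must partition into parallel classes of size v/k = 3.
Total blocks must therefore be a multiple of 3: 9 = 3·3 + 0 ⇒ divisible ✓.
Greedy packing gives 3 candidate class(es). Each should be a full parallel class (size 3, covers all 9 points).
  Class 1 (3 blocks): {0,6,8}; {3,4,5}; {1,2,7}. Points covered: [0, 1, 2, 3, 4, 5, 6, 7, 8].
  Class 2 (3 blocks): {0,1,4}; {2,3,8}; {5,6,7}. Points covered: [0, 1, 2, 3, 4, 5, 6, 7, 8].
  Class 3 (3 blocks): {1,5,8}; {2,4,6}; {0,3,7}. Points covered: [0, 1, 2, 3, 4, 5, 6, 7, 8].
All classes full (size 3)? YES. All classes cover every point? YES.
Resolvable? YES.

YES


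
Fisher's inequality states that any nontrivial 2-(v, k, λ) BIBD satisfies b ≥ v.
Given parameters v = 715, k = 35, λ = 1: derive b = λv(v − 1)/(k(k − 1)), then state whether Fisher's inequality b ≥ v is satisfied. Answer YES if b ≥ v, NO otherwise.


b = λv(v − 1)/(k(k − 1)) = 1·715·714/(35·34) = 510510/1190 = 429.
Compare with v = 715: b < v, so Fisher's inequality fails.

NO


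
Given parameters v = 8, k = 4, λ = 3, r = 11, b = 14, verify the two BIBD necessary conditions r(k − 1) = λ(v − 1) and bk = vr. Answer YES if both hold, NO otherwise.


Condition (i): r(k − 1) = 11·3 = 33; λ(v − 1) = 3·7 = 21. Match? NO.
Condition (ii): bk = 14·4 = 56; vr = 8·11 = 88. Match? NO.
Both conditions hold? NO.

NO


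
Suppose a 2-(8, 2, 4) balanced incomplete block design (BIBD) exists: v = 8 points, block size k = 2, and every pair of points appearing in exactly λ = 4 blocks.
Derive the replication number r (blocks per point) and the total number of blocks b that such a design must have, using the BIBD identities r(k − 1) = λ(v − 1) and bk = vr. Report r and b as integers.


Any 2-(v, k, λ) BIBD satisfies two necessary conditions:
  (i)  Each point sits in r blocks, and counting incidences through any fixed point gives r(k − 1) = λ(v − 1), so r = λ(v − 1)/(k − 1).
  (ii) Total incidences bk = vr, so b = vr/k.
Step 1: r = λ(v − 1)/(k − 1) = 4·(8 − 1)/(2 − 1) = 4·7/1 = 28/1 = 28.
Step 2: b = vr/k = 8·28/2 = 224/2 = 112.
Check integrality: r = 28 ∈ Z ✓, b = 112 ∈ Z ✓.
(These identities are necessary conditions: they determine r and b for any design with these parameters, but do not by themselves prove that one exists.)

r = 28, b = 112.


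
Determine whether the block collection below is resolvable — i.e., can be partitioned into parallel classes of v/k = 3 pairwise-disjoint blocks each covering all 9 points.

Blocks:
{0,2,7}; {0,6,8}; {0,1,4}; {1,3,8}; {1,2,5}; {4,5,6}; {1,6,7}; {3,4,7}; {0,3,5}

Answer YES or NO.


v = 9, block size k = 3, number of blocks = 9.
For resolvability, blocks must partition into parallel classes of size v/k = 3.
Total blocks must therefore be a multiple of 3: 9 = 3·3 + 0 ⇒ divisible ✓.
Consider block {0,1,4}. It intersects every other block in the collection, so no parallel class of size 3 can contain it.
Since every block must belong to some parallel class in a resolution, the collection cannot be partitioned into parallel classes.
Resolvable? NO.

NO


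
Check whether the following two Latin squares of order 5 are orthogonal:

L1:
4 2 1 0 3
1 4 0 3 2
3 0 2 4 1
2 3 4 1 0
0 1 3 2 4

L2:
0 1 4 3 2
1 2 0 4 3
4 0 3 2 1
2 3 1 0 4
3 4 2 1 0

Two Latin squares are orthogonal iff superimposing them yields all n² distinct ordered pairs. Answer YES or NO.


Form the n² = 25 superimposed pairs (L1[i][j], L2[i][j]), row by row (rows and columns indexed from 0):
row 0: (4,0) (2,1) (1,4) (0,3) (3,2)
row 1: (1,1) (4,2) (0,0) (3,4) (2,3)
row 2: (3,4) (0,0) (2,3) (4,2) (1,1)
row 3: (2,2) (3,3) (4,1) (1,0) (0,4)
row 4: (0,3) (1,4) (3,2) (2,1) (4,0)
Orthogonality requires all 25 pairs distinct.
But the pair (3,4) repeats: cell (1,3) has L1 = 3, L2 = 4, and cell (2,0) has L1 = 3, L2 = 4.
A repeated pair means some other pair never occurs (only 15 distinct pairs out of 25), so the squares are not orthogonal.
Conclusion: NO.

NO


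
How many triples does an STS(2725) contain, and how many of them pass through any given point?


An STS(v) is a 2-(v, 3, 1) BIBD: block size k = 3, λ = 1.
Replication: r(k − 1) = λ(v − 1) ⇒ r·2 = 2725 − 1 = 2724 ⇒ r = 1362.
Block count: bk = vr ⇒ b·3 = 2725·1362 = 3711450 ⇒ b = 1237150.
(Check via b = v(v − 1)/6 = 2725·2724/6 = 7422900/6 = 1237150.)

r = 1362, b = 1237150.


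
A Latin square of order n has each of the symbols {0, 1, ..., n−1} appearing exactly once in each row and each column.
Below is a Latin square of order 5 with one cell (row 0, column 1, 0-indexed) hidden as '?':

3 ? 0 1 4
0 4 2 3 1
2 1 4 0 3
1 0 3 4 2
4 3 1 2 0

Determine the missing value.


Row 0 contains symbols [0, 1, 3, 4] — missing [2].
Column 1 contains symbols [0, 1, 3, 4] — missing [2].
The missing symbol must appear in both missing sets; intersection = [2].
Therefore the hidden value is 2.

Missing value = 2.


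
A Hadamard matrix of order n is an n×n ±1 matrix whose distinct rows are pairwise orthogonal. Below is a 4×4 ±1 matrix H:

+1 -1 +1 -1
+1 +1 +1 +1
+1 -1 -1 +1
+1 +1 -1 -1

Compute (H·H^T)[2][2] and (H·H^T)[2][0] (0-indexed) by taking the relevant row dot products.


Row 0 of H: [1, -1, 1, -1].
Row 2 of H: [1, -1, -1, 1].
(H·H^T)[2][2] = Σ_j H[2][j]·H[2][j] = (1)² + (-1)² + (-1)² + (1)² = 1 + 1 + 1 + 1 = 4.
(H·H^T)[2][0] = Σ_j H[2][j]·H[0][j] = (1)·(1) + (-1)·(-1) + (-1)·(1) + (1)·(-1) = 1 + 1 + -1 + -1 = 0.
So rows 2 and 0 are orthogonal; the diagonal entry equals n = 4.

(2,2) entry = 4; (2,0) entry = 0.


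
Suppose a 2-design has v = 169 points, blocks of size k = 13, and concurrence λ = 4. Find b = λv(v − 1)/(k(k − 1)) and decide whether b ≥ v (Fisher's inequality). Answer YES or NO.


r = λ(v − 1)/(k − 1) = 4·168/12 = 56.
b = vr/k = 169·56/13 = 728.
Fisher's inequality: b ≥ v ⇔ 728 ≥ 169? YES.

YES


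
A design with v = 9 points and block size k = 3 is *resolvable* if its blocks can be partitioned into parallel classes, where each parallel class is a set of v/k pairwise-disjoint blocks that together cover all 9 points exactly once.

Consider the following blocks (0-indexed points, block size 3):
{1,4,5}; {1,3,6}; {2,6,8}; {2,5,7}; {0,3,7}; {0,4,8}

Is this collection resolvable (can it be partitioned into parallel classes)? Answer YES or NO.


v = 9, block size k = 3, number of blocks = 6.
For resolvability, blocks must partition into parallel classes of size v/k = 3.
Total blocks must therefore be a multiple of 3: 6 = 3·2 + 0 ⇒ divisible ✓.
Greedy packing gives 2 candidate class(es). Each should be a full parallel class (size 3, covers all 9 points).
  Class 1 (3 blocks): {1,4,5}; {2,6,8}; {0,3,7}. Points covered: [0, 1, 2, 3, 4, 5, 6, 7, 8].
  Class 2 (3 blocks): {1,3,6}; {2,5,7}; {0,4,8}. Points covered: [0, 1, 2, 3, 4, 5, 6, 7, 8].
All classes full (size 3)? YES. All classes cover every point? YES.
Resolvable? YES.

YES


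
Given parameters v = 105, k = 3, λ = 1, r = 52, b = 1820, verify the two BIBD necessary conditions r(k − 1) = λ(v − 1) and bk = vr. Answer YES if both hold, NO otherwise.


Condition (i): r(k − 1) = 52·2 = 104; λ(v − 1) = 1·104 = 104. Match? YES.
Condition (ii): bk = 1820·3 = 5460; vr = 105·52 = 5460. Match? YES.
Both conditions hold? YES.

YES


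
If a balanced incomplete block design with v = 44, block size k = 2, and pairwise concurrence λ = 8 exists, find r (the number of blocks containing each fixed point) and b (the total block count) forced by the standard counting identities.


Any 2-(v, k, λ) BIBD satisfies two necessary conditions:
  (i)  Each point sits in r blocks, and counting incidences through any fixed point gives r(k − 1) = λ(v − 1), so r = λ(v − 1)/(k − 1).
  (ii) Total incidences bk = vr, so b = vr/k.
Step 1: r = λ(v − 1)/(k − 1) = 8·(44 − 1)/(2 − 1) = 8·43/1 = 344/1 = 344.
Step 2: b = vr/k = 44·344/2 = 15136/2 = 7568.
Check integrality: r = 344 ∈ Z ✓, b = 7568 ∈ Z ✓.
(These identities are necessary conditions: they determine r and b for any design with these parameters, but do not by themselves prove that one exists.)

r = 344, b = 7568.


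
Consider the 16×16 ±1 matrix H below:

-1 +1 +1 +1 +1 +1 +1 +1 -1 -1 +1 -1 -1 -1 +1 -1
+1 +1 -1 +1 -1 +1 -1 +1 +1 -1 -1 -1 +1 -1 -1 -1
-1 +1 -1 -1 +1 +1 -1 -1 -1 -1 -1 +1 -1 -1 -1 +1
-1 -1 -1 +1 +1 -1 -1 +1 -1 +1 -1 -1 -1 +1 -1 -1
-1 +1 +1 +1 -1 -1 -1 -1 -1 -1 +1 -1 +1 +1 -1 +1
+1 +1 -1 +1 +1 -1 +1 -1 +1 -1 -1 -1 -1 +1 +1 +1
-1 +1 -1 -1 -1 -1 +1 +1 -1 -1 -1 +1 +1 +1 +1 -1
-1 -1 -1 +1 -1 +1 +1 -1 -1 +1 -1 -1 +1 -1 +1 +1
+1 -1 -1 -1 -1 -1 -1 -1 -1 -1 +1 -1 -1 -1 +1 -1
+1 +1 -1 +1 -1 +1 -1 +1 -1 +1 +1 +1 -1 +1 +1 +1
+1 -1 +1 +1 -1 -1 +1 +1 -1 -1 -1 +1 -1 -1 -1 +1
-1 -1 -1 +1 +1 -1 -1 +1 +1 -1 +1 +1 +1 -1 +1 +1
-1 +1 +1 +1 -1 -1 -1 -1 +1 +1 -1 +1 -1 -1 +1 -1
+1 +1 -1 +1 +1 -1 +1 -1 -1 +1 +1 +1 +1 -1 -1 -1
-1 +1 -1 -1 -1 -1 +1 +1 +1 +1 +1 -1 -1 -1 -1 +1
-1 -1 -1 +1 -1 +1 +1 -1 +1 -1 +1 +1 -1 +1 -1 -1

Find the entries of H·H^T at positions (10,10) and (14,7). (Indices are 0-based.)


Row 7 of H: [-1, -1, -1, 1, -1, 1, 1, -1, -1, 1, -1, -1, 1, -1, 1, 1].
Row 10 of H: [1, -1, 1, 1, -1, -1, 1, 1, -1, -1, -1, 1, -1, -1, -1, 1].
Row 14 of H: [-1, 1, -1, -1, -1, -1, 1, 1, 1, 1, 1, -1, -1, -1, -1, 1].
(H·H^T)[10][10] = Σ_j H[10][j]·H[10][j] = (1)² + (-1)² + (1)² + (1)² + (-1)² + (-1)² + (1)² + (1)² + (-1)² + (-1)² + (-1)² + (1)² + (-1)² + (-1)² + (-1)² + (1)² = 1 + 1 + 1 + 1 + 1 + 1 + 1 + 1 + 1 + 1 + 1 + 1 + 1 + 1 + 1 + 1 = 16.
(H·H^T)[14][7] = Σ_j H[14][j]·H[7][j] = (-1)·(-1) + (1)·(-1) + (-1)·(-1) + (-1)·(1) + (-1)·(-1) + (-1)·(1) + (1)·(1) + (1)·(-1) + (1)·(-1) + (1)·(1) + (1)·(-1) + (-1)·(-1) + (-1)·(1) + (-1)·(-1) + (-1)·(1) + (1)·(1) = 1 + -1 + 1 + -1 + 1 + -1 + 1 + -1 + -1 + 1 + -1 + 1 + -1 + 1 + -1 + 1 = 0.
So rows 14 and 7 are orthogonal; the diagonal entry equals n = 16.

(10,10) entry = 16; (14,7) entry = 0.


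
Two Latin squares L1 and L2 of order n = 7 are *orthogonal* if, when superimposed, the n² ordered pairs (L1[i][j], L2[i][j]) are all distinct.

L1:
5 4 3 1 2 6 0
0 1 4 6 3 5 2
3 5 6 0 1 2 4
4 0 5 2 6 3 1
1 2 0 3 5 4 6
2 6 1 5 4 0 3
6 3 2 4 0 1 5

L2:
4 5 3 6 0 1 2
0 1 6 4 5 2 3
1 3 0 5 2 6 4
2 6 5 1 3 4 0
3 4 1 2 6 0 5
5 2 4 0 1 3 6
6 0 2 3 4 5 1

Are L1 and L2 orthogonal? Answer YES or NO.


Form the n² = 49 superimposed pairs (L1[i][j], L2[i][j]), row by row (rows and columns indexed from 0):
row 0: (5,4) (4,5) (3,3) (1,6) (2,0) (6,1) (0,2)
row 1: (0,0) (1,1) (4,6) (6,4) (3,5) (5,2) (2,3)
row 2: (3,1) (5,3) (6,0) (0,5) (1,2) (2,6) (4,4)
row 3: (4,2) (0,6) (5,5) (2,1) (6,3) (3,4) (1,0)
row 4: (1,3) (2,4) (0,1) (3,2) (5,6) (4,0) (6,5)
row 5: (2,5) (6,2) (1,4) (5,0) (4,1) (0,3) (3,6)
row 6: (6,6) (3,0) (2,2) (4,3) (0,4) (1,5) (5,1)
Orthogonality requires all 49 pairs distinct.
Check by first coordinate: for each symbol s of L1, list the L2 entries in the n cells where L1 = s; they must all differ.
  L1 = 0: L2 entries (in reading order) 2, 0, 5, 6, 1, 3, 4 — all 7 distinct ✓
  L1 = 1: L2 entries (in reading order) 6, 1, 2, 0, 3, 4, 5 — all 7 distinct ✓
  L1 = 2: L2 entries (in reading order) 0, 3, 6, 1, 4, 5, 2 — all 7 distinct ✓
  L1 = 3: L2 entries (in reading order) 3, 5, 1, 4, 2, 6, 0 — all 7 distinct ✓
  L1 = 4: L2 entries (in reading order) 5, 6, 4, 2, 0, 1, 3 — all 7 distinct ✓
  L1 = 5: L2 entries (in reading order) 4, 2, 3, 5, 6, 0, 1 — all 7 distinct ✓
  L1 = 6: L2 entries (in reading order) 1, 4, 0, 3, 5, 2, 6 — all 7 distinct ✓
Every symbol of L1 meets every symbol of L2 exactly once, so all 49 pairs are distinct (49 of 49).
Conclusion: YES.

YES


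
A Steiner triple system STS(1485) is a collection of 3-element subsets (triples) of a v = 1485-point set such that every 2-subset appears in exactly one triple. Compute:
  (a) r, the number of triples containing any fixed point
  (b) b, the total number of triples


An STS(v) is a 2-(v, 3, 1) BIBD: block size k = 3, λ = 1.
Replication: r(k − 1) = λ(v − 1) ⇒ r·2 = 1485 − 1 = 1484 ⇒ r = 742.
Block count: b = v(v − 1)/6 = 1485·1484/6 = 2203740/6 = 367290.
(Check via bk = vr: 367290·3 = 1101870 = 1485·742 = 1101870 ✓.)

r = 742, b = 367290.


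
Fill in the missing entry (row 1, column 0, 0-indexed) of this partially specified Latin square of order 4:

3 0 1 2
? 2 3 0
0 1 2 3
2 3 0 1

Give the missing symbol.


Row 1 contains symbols [0, 2, 3] — missing [1].
Column 0 contains symbols [0, 2, 3] — missing [1].
The missing symbol must appear in both missing sets; intersection = [1].
Therefore the hidden value is 1.

Missing value = 1.


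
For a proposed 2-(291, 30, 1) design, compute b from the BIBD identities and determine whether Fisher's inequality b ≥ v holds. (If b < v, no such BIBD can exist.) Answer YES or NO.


r = λ(v − 1)/(k − 1) = 1·290/29 = 10.
b = vr/k = 291·10/30 = 97.
Fisher's inequality: b ≥ v ⇔ 97 ≥ 291? NO.

NO


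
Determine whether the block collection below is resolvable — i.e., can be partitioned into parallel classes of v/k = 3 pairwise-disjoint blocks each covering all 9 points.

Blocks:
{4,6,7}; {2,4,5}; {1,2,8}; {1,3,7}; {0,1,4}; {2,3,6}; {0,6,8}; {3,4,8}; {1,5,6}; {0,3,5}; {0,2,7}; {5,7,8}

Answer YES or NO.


v = 9, block size k = 3, number of blocks = 12.
For resolvability, blocks must partition into parallel classes of size v/k = 3.
Total blocks must therefore be a multiple of 3: 12 = 3·4 + 0 ⇒ divisible ✓.
Greedy packing gives 4 candidate class(es). Each should be a full parallel class (size 3, covers all 9 points).
  Class 1 (3 blocks): {4,6,7}; {1,2,8}; {0,3,5}. Points covered: [0, 1, 2, 3, 4, 5, 6, 7, 8].
  Class 2 (3 blocks): {2,4,5}; {1,3,7}; {0,6,8}. Points covered: [0, 1, 2, 3, 4, 5, 6, 7, 8].
  Class 3 (3 blocks): {0,1,4}; {2,3,6}; {5,7,8}. Points covered: [0, 1, 2, 3, 4, 5, 6, 7, 8].
  Class 4 (3 blocks): {3,4,8}; {1,5,6}; {0,2,7}. Points covered: [0, 1, 2, 3, 4, 5, 6, 7, 8].
All classes full (size 3)? YES. All classes cover every point? YES.
Resolvable? YES.

YES


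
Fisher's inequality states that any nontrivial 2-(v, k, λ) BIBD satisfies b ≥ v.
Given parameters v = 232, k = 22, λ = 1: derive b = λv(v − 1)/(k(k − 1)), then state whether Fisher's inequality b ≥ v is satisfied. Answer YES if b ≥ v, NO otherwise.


b = λv(v − 1)/(k(k − 1)) = 1·232·231/(22·21) = 53592/462 = 116.
Compare with v = 232: b < v, so Fisher's inequality fails.

NO


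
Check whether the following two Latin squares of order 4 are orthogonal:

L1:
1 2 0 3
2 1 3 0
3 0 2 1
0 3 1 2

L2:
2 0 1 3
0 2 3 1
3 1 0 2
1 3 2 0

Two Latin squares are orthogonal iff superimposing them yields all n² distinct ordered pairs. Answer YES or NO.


Form the n² = 16 superimposed pairs (L1[i][j], L2[i][j]), row by row (rows and columns indexed from 0):
row 0: (1,2) (2,0) (0,1) (3,3)
row 1: (2,0) (1,2) (3,3) (0,1)
row 2: (3,3) (0,1) (2,0) (1,2)
row 3: (0,1) (3,3) (1,2) (2,0)
Orthogonality requires all 16 pairs distinct.
But the pair (2,0) repeats: cell (0,1) has L1 = 2, L2 = 0, and cell (1,0) has L1 = 2, L2 = 0.
A repeated pair means some other pair never occurs (only 4 distinct pairs out of 16), so the squares are not orthogonal.
Conclusion: NO.

NO


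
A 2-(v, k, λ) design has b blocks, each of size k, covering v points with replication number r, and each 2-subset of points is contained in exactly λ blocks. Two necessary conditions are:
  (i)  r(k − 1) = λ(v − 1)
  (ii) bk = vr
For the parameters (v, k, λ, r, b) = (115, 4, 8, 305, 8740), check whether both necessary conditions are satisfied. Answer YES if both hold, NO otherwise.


Condition (i): r(k − 1) = 305·3 = 915; λ(v − 1) = 8·114 = 912. Match? NO.
Condition (ii): bk = 8740·4 = 34960; vr = 115·305 = 35075. Match? NO.
Both conditions hold? NO.

NO


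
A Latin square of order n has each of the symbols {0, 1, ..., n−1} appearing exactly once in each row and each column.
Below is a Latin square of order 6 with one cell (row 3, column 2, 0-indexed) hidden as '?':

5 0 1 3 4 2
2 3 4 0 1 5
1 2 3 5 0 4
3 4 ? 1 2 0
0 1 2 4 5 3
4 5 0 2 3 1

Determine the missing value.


Row 3 contains symbols [0, 1, 2, 3, 4] — missing [5].
Column 2 contains symbols [0, 1, 2, 3, 4] — missing [5].
The missing symbol must appear in both missing sets; intersection = [5].
Therefore the hidden value is 5.

Missing value = 5.


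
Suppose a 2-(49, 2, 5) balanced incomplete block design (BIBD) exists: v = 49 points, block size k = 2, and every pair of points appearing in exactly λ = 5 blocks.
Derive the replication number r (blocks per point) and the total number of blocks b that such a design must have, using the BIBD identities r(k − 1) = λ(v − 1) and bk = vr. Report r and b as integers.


Any 2-(v, k, λ) BIBD satisfies two necessary conditions:
  (i)  Each point sits in r blocks, and counting incidences through any fixed point gives r(k − 1) = λ(v − 1), so r = λ(v − 1)/(k − 1).
  (ii) Total incidences bk = vr, so b = vr/k.
Step 1: r = λ(v − 1)/(k − 1) = 5·(49 − 1)/(2 − 1) = 5·48/1 = 240/1 = 240.
Step 2: b = vr/k = 49·240/2 = 11760/2 = 5880.
Check integrality: r = 240 ∈ Z ✓, b = 5880 ∈ Z ✓.
(These identities are necessary conditions: they determine r and b for any design with these parameters, but do not by themselves prove that one exists.)

r = 240, b = 5880.


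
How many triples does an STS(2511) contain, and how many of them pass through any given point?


An STS(v) is a 2-(v, 3, 1) BIBD: block size k = 3, λ = 1.
Replication: r(k − 1) = λ(v − 1) ⇒ r·2 = 2511 − 1 = 2510 ⇒ r = 1255.
Block count: b = v(v − 1)/6 = 2511·2510/6 = 6302610/6 = 1050435.
(Check via bk = vr: 1050435·3 = 3151305 = 2511·1255 = 3151305 ✓.)

r = 1255, b = 1050435.


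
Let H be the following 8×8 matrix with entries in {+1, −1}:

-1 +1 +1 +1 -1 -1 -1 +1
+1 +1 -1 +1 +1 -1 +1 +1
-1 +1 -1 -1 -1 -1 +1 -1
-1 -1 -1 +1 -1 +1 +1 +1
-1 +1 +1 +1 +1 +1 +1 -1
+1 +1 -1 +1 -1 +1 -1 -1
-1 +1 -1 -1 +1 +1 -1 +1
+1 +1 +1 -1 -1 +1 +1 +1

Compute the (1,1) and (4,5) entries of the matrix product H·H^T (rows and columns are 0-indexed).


Row 1 of H: [1, 1, -1, 1, 1, -1, 1, 1].
Row 4 of H: [-1, 1, 1, 1, 1, 1, 1, -1].
Row 5 of H: [1, 1, -1, 1, -1, 1, -1, -1].
(H·H^T)[1][1] = Σ_j H[1][j]·H[1][j] = (1)² + (1)² + (-1)² + (1)² + (1)² + (-1)² + (1)² + (1)² = 1 + 1 + 1 + 1 + 1 + 1 + 1 + 1 = 8.
(H·H^T)[4][5] = Σ_j H[4][j]·H[5][j] = (-1)·(1) + (1)·(1) + (1)·(-1) + (1)·(1) + (1)·(-1) + (1)·(1) + (1)·(-1) + (-1)·(-1) = -1 + 1 + -1 + 1 + -1 + 1 + -1 + 1 = 0.
So rows 4 and 5 are orthogonal; the diagonal entry equals n = 8.

(1,1) entry = 8; (4,5) entry = 0.
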